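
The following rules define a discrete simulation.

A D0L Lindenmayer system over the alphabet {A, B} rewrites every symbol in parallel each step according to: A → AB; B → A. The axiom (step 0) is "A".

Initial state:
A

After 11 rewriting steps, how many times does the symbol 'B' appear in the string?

[0] A
[1] AB
[2] ABA
[3] ABAAB
[4] ABAABABA
[5] ABAABABAABAAB
[6] ABAABABAABAABABAABABA
[7] ABAABABAABAABABAABABAABAABABAABAAB
[8] ABAABABAABAABABAABABAABAABABAABAABABAABABAABAABABAABABA
[9] ABAABABAABAABABAABABAABAABABAABAABABAABABAABAABABAABABAABAABABAABAABABAABABAABAABABAABAAB
[10] ABAABABAABAABABAABABAABAABABAABAABABAABABAABAABABAABABAABA…AABABAABABAABAABABAABABAABAABABAABAABABAABABAABAABABAABABA  (len 144)
[11] ABAABABAABAABABAABABAABAABABAABAABABAABABAABAABABAABABAABA…AABABAABABAABAABABAABABAABAABABAABAABABAABABAABAABABAABAAB  (len 233)

89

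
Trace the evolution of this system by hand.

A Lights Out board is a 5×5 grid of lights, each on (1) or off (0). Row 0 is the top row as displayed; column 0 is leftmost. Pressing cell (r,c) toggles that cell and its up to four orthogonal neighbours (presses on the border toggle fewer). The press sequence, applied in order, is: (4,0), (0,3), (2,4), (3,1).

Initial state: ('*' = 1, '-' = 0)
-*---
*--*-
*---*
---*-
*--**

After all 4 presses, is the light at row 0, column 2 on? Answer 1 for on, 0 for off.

1

0) -*---
*--*-
*---*
---*-
*--**
1) -*---
*--*-
*---*
*--*-
-*-**
2) -****
*----
*---*
*--*-
-*-**
3) -****
*---*
*--*-
*--**
-*-**
4) -****
*---*
**-*-
-****
---**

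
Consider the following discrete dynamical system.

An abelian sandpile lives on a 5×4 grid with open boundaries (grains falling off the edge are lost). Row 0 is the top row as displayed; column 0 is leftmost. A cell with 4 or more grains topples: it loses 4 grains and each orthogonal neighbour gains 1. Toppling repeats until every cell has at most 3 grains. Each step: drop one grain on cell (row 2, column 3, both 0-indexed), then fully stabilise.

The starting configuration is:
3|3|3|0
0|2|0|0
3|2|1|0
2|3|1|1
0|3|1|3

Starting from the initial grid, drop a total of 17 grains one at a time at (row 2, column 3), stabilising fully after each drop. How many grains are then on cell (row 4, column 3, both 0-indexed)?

0) 3|3|3|0
0|2|0|0
3|2|1|0
2|3|1|1
0|3|1|3
1) 3|3|3|0
0|2|0|0
3|2|1|1
2|3|1|1
0|3|1|3
2) 3|3|3|0
0|2|0|0
3|2|1|2
2|3|1|1
0|3|1|3
3) 3|3|3|0
0|2|0|0
3|2|1|3
2|3|1|1
0|3|1|3
4) 3|3|3|0
0|2|0|1
3|2|2|0
2|3|1|2
0|3|1|3
5) 3|3|3|0
0|2|0|1
3|2|2|1
2|3|1|2
0|3|1|3
6) 3|3|3|0
0|2|0|1
3|2|2|2
2|3|1|2
0|3|1|3
7) 3|3|3|0
0|2|0|1
3|2|2|3
2|3|1|2
0|3|1|3
8) 3|3|3|0
0|2|0|2
3|2|3|0
2|3|1|3
0|3|1|3
9) 3|3|3|0
0|2|0|2
3|2|3|1
2|3|1|3
0|3|1|3
10) 3|3|3|0
0|2|0|2
3|2|3|2
2|3|1|3
0|3|1|3
11) 3|3|3|0
0|2|0|2
3|2|3|3
2|3|1|3
0|3|1|3
12) 3|3|3|0
0|2|1|3
3|3|0|2
2|3|3|1
0|3|2|0
13) 3|3|3|0
0|2|1|3
3|3|0|3
2|3|3|1
0|3|2|0
14) 3|3|3|1
0|2|2|0
3|3|1|1
2|3|3|2
0|3|2|0
15) 3|3|3|1
0|2|2|0
3|3|1|2
2|3|3|2
0|3|2|0
16) 3|3|3|1
0|2|2|0
3|3|1|3
2|3|3|2
0|3|2|0
17) 3|3|3|1
0|2|2|1
3|3|2|0
2|3|3|3
0|3|2|0

0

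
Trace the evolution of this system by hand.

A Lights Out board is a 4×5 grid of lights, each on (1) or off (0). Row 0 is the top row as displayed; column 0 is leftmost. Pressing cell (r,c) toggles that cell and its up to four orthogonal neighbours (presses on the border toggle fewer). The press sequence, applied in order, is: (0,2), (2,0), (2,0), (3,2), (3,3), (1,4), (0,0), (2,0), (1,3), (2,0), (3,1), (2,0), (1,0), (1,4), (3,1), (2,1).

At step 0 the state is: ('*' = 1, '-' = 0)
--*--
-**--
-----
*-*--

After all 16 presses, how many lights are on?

8

gen 0: --*--
-**--
-----
*-*--
gen 1: -*-*-
-*---
-----
*-*--
gen 2: -*-*-
**---
**---
--*--
gen 3: -*-*-
-*---
-----
*-*--
gen 4: -*-*-
-*---
--*--
**-*-
gen 5: -*-*-
-*---
--**-
***-*
gen 6: -*-**
-*-**
--***
***-*
gen 7: *--**
**-**
--***
***-*
gen 8: *--**
-*-**
*****
-**-*
gen 9: *---*
-**--
***-*
-**-*
gen 10: *---*
***--
--*-*
***-*
gen 11: *---*
***--
-**-*
----*
gen 12: *---*
-**--
*-*-*
*---*
gen 13: ----*
*-*--
--*-*
*---*
gen 14: -----
*-***
--*--
*---*
gen 15: -----
*-***
-**--
-**-*
gen 16: -----
*****
*----
--*-*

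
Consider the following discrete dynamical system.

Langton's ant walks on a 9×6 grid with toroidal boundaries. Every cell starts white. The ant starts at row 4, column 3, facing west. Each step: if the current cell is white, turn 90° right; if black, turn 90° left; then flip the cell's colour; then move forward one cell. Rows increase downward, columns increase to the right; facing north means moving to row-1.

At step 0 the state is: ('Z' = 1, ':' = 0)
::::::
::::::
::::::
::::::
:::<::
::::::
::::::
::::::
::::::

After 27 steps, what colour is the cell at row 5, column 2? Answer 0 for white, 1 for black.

1

k=0  ::::::
::::::
::::::
::::::
:::<::
::::::
::::::
::::::
::::::
k=1  ::::::
::::::
::::::
:::^::
:::Z::
::::::
::::::
::::::
::::::
k=2  ::::::
::::::
::::::
:::Z>:
:::Z::
::::::
::::::
::::::
::::::
k=3  ::::::
::::::
::::::
:::ZZ:
:::Zv:
::::::
::::::
::::::
::::::
k=4  ::::::
::::::
::::::
:::ZZ:
:::<Z:
::::::
::::::
::::::
::::::
k=5  ::::::
::::::
::::::
:::ZZ:
::::Z:
:::v::
::::::
::::::
::::::
k=6  ::::::
::::::
::::::
:::ZZ:
::::Z:
::<Z::
::::::
::::::
::::::
k=7  ::::::
::::::
::::::
:::ZZ:
::^:Z:
::ZZ::
::::::
::::::
::::::
k=8  ::::::
::::::
::::::
:::ZZ:
::Z>Z:
::ZZ::
::::::
::::::
::::::
k=9  ::::::
::::::
::::::
:::ZZ:
::ZZZ:
::Zv::
::::::
::::::
::::::
k=10  ::::::
::::::
::::::
:::ZZ:
::ZZZ:
::Z:>:
::::::
::::::
::::::
k=11  ::::::
::::::
::::::
:::ZZ:
::ZZZ:
::Z:Z:
::::v:
::::::
::::::
k=12  ::::::
::::::
::::::
:::ZZ:
::ZZZ:
::Z:Z:
:::<Z:
::::::
::::::
k=13  ::::::
::::::
::::::
:::ZZ:
::ZZZ:
::Z^Z:
:::ZZ:
::::::
::::::
k=14  ::::::
::::::
::::::
:::ZZ:
::ZZZ:
::ZZ>:
:::ZZ:
::::::
::::::
k=15  ::::::
::::::
::::::
:::ZZ:
::ZZ^:
::ZZ::
:::ZZ:
::::::
::::::
k=16  ::::::
::::::
::::::
:::ZZ:
::Z<::
::ZZ::
:::ZZ:
::::::
::::::
k=17  ::::::
::::::
::::::
:::ZZ:
::Z:::
::Zv::
:::ZZ:
::::::
::::::
k=18  ::::::
::::::
::::::
:::ZZ:
::Z:::
::Z:>:
:::ZZ:
::::::
::::::
k=19  ::::::
::::::
::::::
:::ZZ:
::Z:::
::Z:Z:
:::Zv:
::::::
::::::
k=20  ::::::
::::::
::::::
:::ZZ:
::Z:::
::Z:Z:
:::Z:>
::::::
::::::
k=21  ::::::
::::::
::::::
:::ZZ:
::Z:::
::Z:Z:
:::Z:Z
:::::v
::::::
k=22  ::::::
::::::
::::::
:::ZZ:
::Z:::
::Z:Z:
:::Z:Z
::::<Z
::::::
k=23  ::::::
::::::
::::::
:::ZZ:
::Z:::
::Z:Z:
:::Z^Z
::::ZZ
::::::
k=24  ::::::
::::::
::::::
:::ZZ:
::Z:::
::Z:Z:
:::ZZ>
::::ZZ
::::::
k=25  ::::::
::::::
::::::
:::ZZ:
::Z:::
::Z:Z^
:::ZZ:
::::ZZ
::::::
k=26  ::::::
::::::
::::::
:::ZZ:
::Z:::
>:Z:ZZ
:::ZZ:
::::ZZ
::::::
k=27  ::::::
::::::
::::::
:::ZZ:
::Z:::
Z:Z:ZZ
v::ZZ:
::::ZZ
::::::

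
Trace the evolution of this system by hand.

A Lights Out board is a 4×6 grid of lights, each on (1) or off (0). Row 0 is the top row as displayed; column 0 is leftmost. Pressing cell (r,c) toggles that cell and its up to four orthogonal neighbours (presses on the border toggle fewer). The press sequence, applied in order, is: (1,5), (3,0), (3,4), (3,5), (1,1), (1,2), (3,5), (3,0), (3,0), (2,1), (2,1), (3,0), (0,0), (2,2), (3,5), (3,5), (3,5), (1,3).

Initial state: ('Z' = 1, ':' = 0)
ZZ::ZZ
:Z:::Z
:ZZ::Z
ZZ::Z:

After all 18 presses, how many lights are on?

gen 0: ZZ::ZZ
:Z:::Z
:ZZ::Z
ZZ::Z:
gen 1: ZZ::Z:
:Z::Z:
:ZZ:::
ZZ::Z:
gen 2: ZZ::Z:
:Z::Z:
ZZZ:::
::::Z:
gen 3: ZZ::Z:
:Z::Z:
ZZZ:Z:
:::Z:Z
gen 4: ZZ::Z:
:Z::Z:
ZZZ:ZZ
:::ZZ:
gen 5: Z:::Z:
Z:Z:Z:
Z:Z:ZZ
:::ZZ:
gen 6: Z:Z:Z:
ZZ:ZZ:
Z:::ZZ
:::ZZ:
gen 7: Z:Z:Z:
ZZ:ZZ:
Z:::Z:
:::Z:Z
gen 8: Z:Z:Z:
ZZ:ZZ:
::::Z:
ZZ:Z:Z
gen 9: Z:Z:Z:
ZZ:ZZ:
Z:::Z:
:::Z:Z
gen 10: Z:Z:Z:
Z::ZZ:
:ZZ:Z:
:Z:Z:Z
gen 11: Z:Z:Z:
ZZ:ZZ:
Z:::Z:
:::Z:Z
gen 12: Z:Z:Z:
ZZ:ZZ:
::::Z:
ZZ:Z:Z
gen 13: :ZZ:Z:
:Z:ZZ:
::::Z:
ZZ:Z:Z
gen 14: :ZZ:Z:
:ZZZZ:
:ZZZZ:
ZZZZ:Z
gen 15: :ZZ:Z:
:ZZZZ:
:ZZZZZ
ZZZZZ:
gen 16: :ZZ:Z:
:ZZZZ:
:ZZZZ:
ZZZZ:Z
gen 17: :ZZ:Z:
:ZZZZ:
:ZZZZZ
ZZZZZ:
gen 18: :ZZZZ:
:Z::::
:ZZ:ZZ
ZZZZZ:

14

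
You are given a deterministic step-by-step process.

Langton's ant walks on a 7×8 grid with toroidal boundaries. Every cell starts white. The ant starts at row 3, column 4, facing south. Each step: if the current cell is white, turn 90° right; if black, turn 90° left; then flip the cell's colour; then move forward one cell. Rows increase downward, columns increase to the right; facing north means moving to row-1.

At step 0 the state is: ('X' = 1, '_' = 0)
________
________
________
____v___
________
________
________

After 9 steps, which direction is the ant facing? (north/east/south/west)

east

t=0: ________
________
________
____v___
________
________
________
t=1: ________
________
________
___<X___
________
________
________
t=2: ________
________
___^____
___XX___
________
________
________
t=3: ________
________
___X>___
___XX___
________
________
________
t=4: ________
________
___XX___
___Xv___
________
________
________
t=5: ________
________
___XX___
___X_>__
________
________
________
t=6: ________
________
___XX___
___X_X__
_____v__
________
________
t=7: ________
________
___XX___
___X_X__
____<X__
________
________
t=8: ________
________
___XX___
___X^X__
____XX__
________
________
t=9: ________
________
___XX___
___XX>__
____XX__
________
________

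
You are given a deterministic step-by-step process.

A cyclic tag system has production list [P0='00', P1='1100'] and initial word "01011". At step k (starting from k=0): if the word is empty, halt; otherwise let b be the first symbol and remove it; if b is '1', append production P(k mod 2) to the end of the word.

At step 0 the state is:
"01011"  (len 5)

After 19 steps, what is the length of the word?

14

step 0: "01011"  (len 5)
step 1: "1011"  (len 4)
step 2: "0111100"  (len 7)
step 3: "111100"  (len 6)
step 4: "111001100"  (len 9)
step 5: "1100110000"  (len 10)
step 6: "1001100001100"  (len 13)
step 7: "00110000110000"  (len 14)
step 8: "0110000110000"  (len 13)
step 9: "110000110000"  (len 12)
step 10: "100001100001100"  (len 15)
step 11: "0000110000110000"  (len 16)
step 12: "000110000110000"  (len 15)
step 13: "00110000110000"  (len 14)
step 14: "0110000110000"  (len 13)
step 15: "110000110000"  (len 12)
step 16: "100001100001100"  (len 15)
step 17: "0000110000110000"  (len 16)
step 18: "000110000110000"  (len 15)
step 19: "00110000110000"  (len 14)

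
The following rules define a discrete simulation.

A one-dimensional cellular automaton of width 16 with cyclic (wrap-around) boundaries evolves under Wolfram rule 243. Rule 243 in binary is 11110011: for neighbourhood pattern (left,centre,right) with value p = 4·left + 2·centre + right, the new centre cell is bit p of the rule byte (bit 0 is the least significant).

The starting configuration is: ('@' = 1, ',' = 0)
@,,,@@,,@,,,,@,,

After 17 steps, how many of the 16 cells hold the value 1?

12

t=0: @,,,@@,,@,,,,@,,
t=1: ,@@@,@@@,@@@@,@@
t=2: @,@@@,@@@,@@@@,@
t=3: @@,@@@,@@@,@@@@,
t=4: ,@@,@@@,@@@,@@@@
t=5: @,@@,@@@,@@@,@@@
t=6: @@,@@,@@@,@@@,@@
t=7: @@@,@@,@@@,@@@,@
t=8: @@@@,@@,@@@,@@@,
t=9: ,@@@@,@@,@@@,@@@
t=10: @,@@@@,@@,@@@,@@
t=11: @@,@@@@,@@,@@@,@
t=12: @@@,@@@@,@@,@@@,
t=13: ,@@@,@@@@,@@,@@@
t=14: @,@@@,@@@@,@@,@@
t=15: @@,@@@,@@@@,@@,@
t=16: @@@,@@@,@@@@,@@,
t=17: ,@@@,@@@,@@@@,@@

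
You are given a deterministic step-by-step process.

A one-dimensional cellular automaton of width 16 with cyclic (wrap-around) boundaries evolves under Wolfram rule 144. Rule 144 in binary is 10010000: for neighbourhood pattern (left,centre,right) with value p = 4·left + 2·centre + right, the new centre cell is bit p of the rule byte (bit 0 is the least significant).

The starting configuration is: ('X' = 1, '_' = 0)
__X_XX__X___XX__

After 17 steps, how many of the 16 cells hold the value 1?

3

t=0: __X_XX__X___XX__
t=1: ______X__X____X_
t=2: _______X__X____X
t=3: X_______X__X____
t=4: _X_______X__X___
t=5: __X_______X__X__
t=6: ___X_______X__X_
t=7: ____X_______X__X
t=8: X____X_______X__
t=9: _X____X_______X_
t=10: __X____X_______X
t=11: X__X____X_______
t=12: _X__X____X______
t=13: __X__X____X_____
t=14: ___X__X____X____
t=15: ____X__X____X___
t=16: _____X__X____X__
t=17: ______X__X____X_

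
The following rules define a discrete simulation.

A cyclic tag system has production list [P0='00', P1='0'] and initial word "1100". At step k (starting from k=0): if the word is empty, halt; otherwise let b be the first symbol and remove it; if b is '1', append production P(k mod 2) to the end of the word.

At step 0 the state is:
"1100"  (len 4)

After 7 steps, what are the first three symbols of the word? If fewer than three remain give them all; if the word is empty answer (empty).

t=0: "1100"  (len 4)
t=1: "10000"  (len 5)
t=2: "00000"  (len 5)
t=3: "0000"  (len 4)
t=4: "000"  (len 3)
t=5: "00"  (len 2)
t=6: "0"  (len 1)
t=7: (halted — word empty)

(empty)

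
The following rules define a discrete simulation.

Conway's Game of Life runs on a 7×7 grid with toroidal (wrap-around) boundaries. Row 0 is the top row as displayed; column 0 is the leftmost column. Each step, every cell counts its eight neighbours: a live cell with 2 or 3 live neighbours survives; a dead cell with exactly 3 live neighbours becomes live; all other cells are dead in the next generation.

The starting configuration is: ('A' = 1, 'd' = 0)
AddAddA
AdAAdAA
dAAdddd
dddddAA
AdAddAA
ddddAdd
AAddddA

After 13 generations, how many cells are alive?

18

t=0: AddAddA
AdAAdAA
dAAdddd
dddddAA
AdAddAA
ddddAdd
AAddddA
t=1: dddAAdd
dddAAAd
dAAAAdd
ddAddAd
AdddAdd
ddddddd
dAdddAA
t=2: ddAAddA
dddddAd
dAddddd
ddAddAd
ddddddd
AddddAA
ddddAAd
t=3: dddAddA
ddAdddd
ddddddd
ddddddd
dddddAd
ddddAAA
AddAAdd
t=4: ddAAAdd
ddddddd
ddddddd
ddddddd
ddddAAA
dddAddA
AddAddd
t=5: ddAAAdd
dddAddd
ddddddd
dddddAd
ddddAAA
AddAddA
ddddddd
t=6: ddAAAdd
ddAAAdd
ddddddd
ddddAAA
AdddAdd
AdddAdA
ddAdAdd
t=7: dAdddAd
ddAdAdd
ddddddd
ddddAAA
AddAAdd
AAddAdA
dAAdAdd
t=8: dAddAAd
ddddddd
dddAAdd
dddAAAA
dAdAddd
ddddAdA
ddAAAdA
t=9: ddAdAAd
dddAdAd
dddAddd
dddddAd
AdAAddA
AdddAdd
AdAdddA
t=10: dAAdAAd
ddAAdAd
ddddddd
ddAAAdA
AAdAAAA
ddAddAd
AdddAdA
t=11: AAAdddd
dAAAdAd
dddddAd
dAAdddA
AAddddd
ddAdddd
AdAdAdA
t=12: ddddAAd
AddAAdA
AddAAAA
dAAdddA
Adddddd
ddAAddA
AdAdddA
t=13: dAddAdd
Adddddd
ddddddd
dAAAAdd
AddAddA
ddAAddA
AAAdAdA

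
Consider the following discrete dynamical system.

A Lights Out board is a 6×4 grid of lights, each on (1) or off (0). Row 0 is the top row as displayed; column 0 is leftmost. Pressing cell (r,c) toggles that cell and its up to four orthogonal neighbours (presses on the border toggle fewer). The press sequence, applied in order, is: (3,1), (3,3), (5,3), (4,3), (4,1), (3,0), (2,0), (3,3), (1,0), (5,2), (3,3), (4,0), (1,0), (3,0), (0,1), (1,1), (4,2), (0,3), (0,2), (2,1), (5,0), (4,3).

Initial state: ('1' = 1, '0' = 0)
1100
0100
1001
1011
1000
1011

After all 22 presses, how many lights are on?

gen 0: 1100
0100
1001
1011
1000
1011
gen 1: 1100
0100
1101
0101
1100
1011
gen 2: 1100
0100
1100
0110
1101
1011
gen 3: 1100
0100
1100
0110
1100
1000
gen 4: 1100
0100
1100
0111
1111
1001
gen 5: 1100
0100
1100
0011
0001
1101
gen 6: 1100
0100
0100
1111
1001
1101
gen 7: 1100
1100
1000
0111
1001
1101
gen 8: 1100
1100
1001
0100
1000
1101
gen 9: 0100
0000
0001
0100
1000
1101
gen 10: 0100
0000
0001
0100
1010
1010
gen 11: 0100
0000
0000
0111
1011
1010
gen 12: 0100
0000
0000
1111
0111
0010
gen 13: 1100
1100
1000
1111
0111
0010
gen 14: 1100
1100
0000
0011
1111
0010
gen 15: 0010
1000
0000
0011
1111
0010
gen 16: 0110
0110
0100
0011
1111
0010
gen 17: 0110
0110
0100
0001
1000
0000
gen 18: 0101
0111
0100
0001
1000
0000
gen 19: 0010
0101
0100
0001
1000
0000
gen 20: 0010
0001
1010
0101
1000
0000
gen 21: 0010
0001
1010
0101
0000
1100
gen 22: 0010
0001
1010
0100
0011
1101

10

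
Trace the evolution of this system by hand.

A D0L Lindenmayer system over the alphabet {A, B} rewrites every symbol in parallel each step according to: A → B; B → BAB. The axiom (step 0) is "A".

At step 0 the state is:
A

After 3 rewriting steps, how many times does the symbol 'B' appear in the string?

step 0: A
step 1: B
step 2: BAB
step 3: BABBBAB

5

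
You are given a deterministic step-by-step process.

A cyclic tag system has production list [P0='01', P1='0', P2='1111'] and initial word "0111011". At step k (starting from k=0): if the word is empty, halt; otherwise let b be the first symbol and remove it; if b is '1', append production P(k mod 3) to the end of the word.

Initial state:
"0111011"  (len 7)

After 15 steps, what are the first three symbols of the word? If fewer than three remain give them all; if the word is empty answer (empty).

111

[0] "0111011"  (len 7)
[1] "111011"  (len 6)
[2] "110110"  (len 6)
[3] "101101111"  (len 9)
[4] "0110111101"  (len 10)
[5] "110111101"  (len 9)
[6] "101111011111"  (len 12)
[7] "0111101111101"  (len 13)
[8] "111101111101"  (len 12)
[9] "111011111011111"  (len 15)
[10] "1101111101111101"  (len 16)
[11] "1011111011111010"  (len 16)
[12] "0111110111110101111"  (len 19)
[13] "111110111110101111"  (len 18)
[14] "111101111101011110"  (len 18)
[15] "111011111010111101111"  (len 21)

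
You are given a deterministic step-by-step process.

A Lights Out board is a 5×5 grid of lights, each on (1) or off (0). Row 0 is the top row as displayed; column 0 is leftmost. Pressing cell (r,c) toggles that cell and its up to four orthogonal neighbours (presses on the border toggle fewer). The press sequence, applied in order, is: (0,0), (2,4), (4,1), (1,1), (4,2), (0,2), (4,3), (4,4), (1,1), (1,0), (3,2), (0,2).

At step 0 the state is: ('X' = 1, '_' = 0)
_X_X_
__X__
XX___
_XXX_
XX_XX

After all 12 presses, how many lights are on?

13

0) _X_X_
__X__
XX___
_XXX_
XX_XX
1) X__X_
X_X__
XX___
_XXX_
XX_XX
2) X__X_
X_X_X
XX_XX
_XXXX
XX_XX
3) X__X_
X_X_X
XX_XX
__XXX
__XXX
4) XX_X_
_X__X
X__XX
__XXX
__XXX
5) XX_X_
_X__X
X__XX
___XX
_X__X
6) X_X__
_XX_X
X__XX
___XX
_X__X
7) X_X__
_XX_X
X__XX
____X
_XXX_
8) X_X__
_XX_X
X__XX
_____
_XX_X
9) XXX__
X___X
XX_XX
_____
_XX_X
10) _XX__
_X__X
_X_XX
_____
_XX_X
11) _XX__
_X__X
_XXXX
_XXX_
_X__X
12) ___X_
_XX_X
_XXXX
_XXX_
_X__X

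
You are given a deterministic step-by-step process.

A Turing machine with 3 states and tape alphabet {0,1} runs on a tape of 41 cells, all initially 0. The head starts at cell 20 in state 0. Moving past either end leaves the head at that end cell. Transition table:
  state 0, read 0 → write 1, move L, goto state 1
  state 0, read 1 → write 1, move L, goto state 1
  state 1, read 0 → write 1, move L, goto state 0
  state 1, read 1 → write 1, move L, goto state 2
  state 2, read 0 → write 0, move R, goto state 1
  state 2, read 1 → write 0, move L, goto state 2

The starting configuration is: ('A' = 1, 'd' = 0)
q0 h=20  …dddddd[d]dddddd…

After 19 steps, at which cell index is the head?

1

gen 0: q0 h=20  …dddddd[d]dddddd…
gen 1: q1 h=19  …dddddd[d]Addddd…
gen 2: q0 h=18  …dddddd[d]AAdddd…
gen 3: q1 h=17  …dddddd[d]AAAddd…
gen 4: q0 h=16  …dddddd[d]AAAAdd…
gen 5: q1 h=15  …dddddd[d]AAAAAd…
gen 6: q0 h=14  …dddddd[d]AAAAAA…
gen 7: q1 h=13  …dddddd[d]AAAAAA…
gen 8: q0 h=12  …dddddd[d]AAAAAA…
gen 9: q1 h=11  …dddddd[d]AAAAAA…
gen 10: q0 h=10  …dddddd[d]AAAAAA…
gen 11: q1 h= 9  …dddddd[d]AAAAAA…
gen 12: q0 h= 8  …dddddd[d]AAAAAA…
gen 13: q1 h= 7  …dddddd[d]AAAAAA…
gen 14: q0 h= 6  |dddddd[d]AAAAAA…
gen 15: q1 h= 5  |ddddd[d]AAAAAA…
gen 16: q0 h= 4  |dddd[d]AAAAAA…
gen 17: q1 h= 3  |ddd[d]AAAAAA…
gen 18: q0 h= 2  |dd[d]AAAAAA…
gen 19: q1 h= 1  |d[d]AAAAAA…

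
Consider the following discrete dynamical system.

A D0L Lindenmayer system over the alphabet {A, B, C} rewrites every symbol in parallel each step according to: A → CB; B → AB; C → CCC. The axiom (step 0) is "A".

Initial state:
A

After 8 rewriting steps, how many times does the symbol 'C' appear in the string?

t=0: A
t=1: CB
t=2: CCCAB
t=3: CCCCCCCCCCBAB
t=4: CCCCCCCCCCCCCCCCCCCCCCCCCCCCCCABCBAB
t=5: CCCCCCCCCCCCCCCCCCCCCCCCCCCCCCCCCCCCCCCCCCCCCCCCCCCCCCCCCCCCCCCCCCCCCCCCCCCCCCCCCCCCCCCCCCCBABCCCABCBAB
t=6: CCCCCCCCCCCCCCCCCCCCCCCCCCCCCCCCCCCCCCCCCCCCCCCCCCCCCCCCCC…CCCCCCCCCCCCCCCCCCCCCCCCCCCCCCABCBABCCCCCCCCCCBABCCCABCBAB  (len 301)
t=7: CCCCCCCCCCCCCCCCCCCCCCCCCCCCCCCCCCCCCCCCCCCCCCCCCCCCCCCCCC…CCCCCCCCCCCCCCCCCCCCCCCCCCCCCCABCBABCCCCCCCCCCBABCCCABCBAB  (len 890)
t=8: CCCCCCCCCCCCCCCCCCCCCCCCCCCCCCCCCCCCCCCCCCCCCCCCCCCCCCCCCC…CCCCCCCCCCCCCCCCCCCCCCCCCCCCCCABCBABCCCCCCCCCCBABCCCABCBAB  (len 2649)

2615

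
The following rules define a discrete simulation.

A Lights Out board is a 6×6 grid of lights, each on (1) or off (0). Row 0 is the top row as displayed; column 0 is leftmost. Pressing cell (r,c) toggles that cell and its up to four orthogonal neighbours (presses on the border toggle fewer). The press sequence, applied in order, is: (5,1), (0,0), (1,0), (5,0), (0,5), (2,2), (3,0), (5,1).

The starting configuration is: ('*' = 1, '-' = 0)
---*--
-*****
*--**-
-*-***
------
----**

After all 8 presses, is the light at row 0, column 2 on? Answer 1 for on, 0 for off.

gen 0: ---*--
-*****
*--**-
-*-***
------
----**
gen 1: ---*--
-*****
*--**-
-*-***
-*----
***-**
gen 2: **-*--
******
*--**-
-*-***
-*----
***-**
gen 3: -*-*--
--****
---**-
-*-***
-*----
***-**
gen 4: -*-*--
--****
---**-
-*-***
**----
--*-**
gen 5: -*-***
--***-
---**-
-*-***
**----
--*-**
gen 6: -*-***
---**-
-**-*-
-*****
**----
--*-**
gen 7: -*-***
---**-
***-*-
*-****
-*----
--*-**
gen 8: -*-***
---**-
***-*-
*-****
------
**--**

0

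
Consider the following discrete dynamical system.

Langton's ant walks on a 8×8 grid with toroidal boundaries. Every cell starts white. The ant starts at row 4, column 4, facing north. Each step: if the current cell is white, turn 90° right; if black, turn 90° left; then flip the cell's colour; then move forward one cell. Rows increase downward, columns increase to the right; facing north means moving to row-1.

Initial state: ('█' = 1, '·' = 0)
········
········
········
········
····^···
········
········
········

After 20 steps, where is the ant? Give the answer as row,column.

[0] ········
········
········
········
····^···
········
········
········
[1] ········
········
········
········
····█>··
········
········
········
[2] ········
········
········
········
····██··
·····v··
········
········
[3] ········
········
········
········
····██··
····<█··
········
········
[4] ········
········
········
········
····^█··
····██··
········
········
[5] ········
········
········
········
···<·█··
····██··
········
········
[6] ········
········
········
···^····
···█·█··
····██··
········
········
[7] ········
········
········
···█>···
···█·█··
····██··
········
········
[8] ········
········
········
···██···
···█v█··
····██··
········
········
[9] ········
········
········
···██···
···<██··
····██··
········
········
[10] ········
········
········
···██···
····██··
···v██··
········
········
[11] ········
········
········
···██···
····██··
··<███··
········
········
[12] ········
········
········
···██···
··^·██··
··████··
········
········
[13] ········
········
········
···██···
··█>██··
··████··
········
········
[14] ········
········
········
···██···
··████··
··█v██··
········
········
[15] ········
········
········
···██···
··████··
··█·>█··
········
········
[16] ········
········
········
···██···
··██^█··
··█··█··
········
········
[17] ········
········
········
···██···
··█<·█··
··█··█··
········
········
[18] ········
········
········
···██···
··█··█··
··█v·█··
········
········
[19] ········
········
········
···██···
··█··█··
··<█·█··
········
········
[20] ········
········
········
···██···
··█··█··
···█·█··
··v·····
········

6,2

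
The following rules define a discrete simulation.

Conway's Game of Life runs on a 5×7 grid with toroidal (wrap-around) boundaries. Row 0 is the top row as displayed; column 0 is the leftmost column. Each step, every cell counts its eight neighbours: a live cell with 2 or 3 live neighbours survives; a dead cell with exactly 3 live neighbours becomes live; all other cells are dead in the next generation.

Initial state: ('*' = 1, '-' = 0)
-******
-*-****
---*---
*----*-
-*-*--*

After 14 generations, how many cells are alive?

k=0  -******
-*-****
---*---
*----*-
-*-*--*
k=1  -*-----
-*----*
*-**---
*-*-*-*
-*-*---
k=2  -*-----
-*-----
--**-*-
*---*-*
-*-*---
k=3  **-----
-*-----
*******
**--***
-**----
k=4  *------
---***-
---*---
-------
--*--*-
k=5  ---*-**
---**--
---*---
-------
-------
k=6  ---*-*-
--**-*-
---**--
-------
-------
k=7  --**---
--*--*-
--***--
-------
-------
k=8  --**---
-*-----
--***--
---*---
-------
k=9  --*----
-*--*--
--***--
--***--
--**---
k=10  -**----
-*--*--
-*---*-
-*-----
-*--*--
k=11  ****---
**-----
***----
***----
**-----
k=12  ------*
---*--*
------*
------*
---*--*
k=13  *----**
*----**
*----**
*----**
*----**
k=14  -*--*--
-*--*--
-*--*--
-*--*--
-*--*--

10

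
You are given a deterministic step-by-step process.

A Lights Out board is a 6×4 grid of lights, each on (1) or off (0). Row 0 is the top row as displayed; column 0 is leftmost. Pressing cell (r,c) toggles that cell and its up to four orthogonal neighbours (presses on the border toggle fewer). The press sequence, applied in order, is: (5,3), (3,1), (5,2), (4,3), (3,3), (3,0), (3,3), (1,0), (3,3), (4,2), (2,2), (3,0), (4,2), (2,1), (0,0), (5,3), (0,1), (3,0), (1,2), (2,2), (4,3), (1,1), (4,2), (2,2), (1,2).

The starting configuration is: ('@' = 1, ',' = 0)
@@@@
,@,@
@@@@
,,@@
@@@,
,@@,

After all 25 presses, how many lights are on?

13

[0] @@@@
,@,@
@@@@
,,@@
@@@,
,@@,
[1] @@@@
,@,@
@@@@
,,@@
@@@@
,@,@
[2] @@@@
,@,@
@,@@
@@,@
@,@@
,@,@
[3] @@@@
,@,@
@,@@
@@,@
@,,@
,,@,
[4] @@@@
,@,@
@,@@
@@,,
@,@,
,,@@
[5] @@@@
,@,@
@,@,
@@@@
@,@@
,,@@
[6] @@@@
,@,@
,,@,
,,@@
,,@@
,,@@
[7] @@@@
,@,@
,,@@
,,,,
,,@,
,,@@
[8] ,@@@
@,,@
@,@@
,,,,
,,@,
,,@@
[9] ,@@@
@,,@
@,@,
,,@@
,,@@
,,@@
[10] ,@@@
@,,@
@,@,
,,,@
,@,,
,,,@
[11] ,@@@
@,@@
@@,@
,,@@
,@,,
,,,@
[12] ,@@@
@,@@
,@,@
@@@@
@@,,
,,,@
[13] ,@@@
@,@@
,@,@
@@,@
@,@@
,,@@
[14] ,@@@
@@@@
@,@@
@,,@
@,@@
,,@@
[15] @,@@
,@@@
@,@@
@,,@
@,@@
,,@@
[16] @,@@
,@@@
@,@@
@,,@
@,@,
,,,,
[17] ,@,@
,,@@
@,@@
@,,@
@,@,
,,,,
[18] ,@,@
,,@@
,,@@
,@,@
,,@,
,,,,
[19] ,@@@
,@,,
,,,@
,@,@
,,@,
,,,,
[20] ,@@@
,@@,
,@@,
,@@@
,,@,
,,,,
[21] ,@@@
,@@,
,@@,
,@@,
,,,@
,,,@
[22] ,,@@
@,,,
,,@,
,@@,
,,,@
,,,@
[23] ,,@@
@,,,
,,@,
,@,,
,@@,
,,@@
[24] ,,@@
@,@,
,@,@
,@@,
,@@,
,,@@
[25] ,,,@
@@,@
,@@@
,@@,
,@@,
,,@@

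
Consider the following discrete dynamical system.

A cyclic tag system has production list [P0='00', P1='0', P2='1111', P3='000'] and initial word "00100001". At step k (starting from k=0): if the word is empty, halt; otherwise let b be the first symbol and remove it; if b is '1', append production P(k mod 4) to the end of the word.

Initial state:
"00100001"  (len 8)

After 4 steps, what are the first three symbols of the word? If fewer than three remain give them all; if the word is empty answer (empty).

000

[0] "00100001"  (len 8)
[1] "0100001"  (len 7)
[2] "100001"  (len 6)
[3] "000011111"  (len 9)
[4] "00011111"  (len 8)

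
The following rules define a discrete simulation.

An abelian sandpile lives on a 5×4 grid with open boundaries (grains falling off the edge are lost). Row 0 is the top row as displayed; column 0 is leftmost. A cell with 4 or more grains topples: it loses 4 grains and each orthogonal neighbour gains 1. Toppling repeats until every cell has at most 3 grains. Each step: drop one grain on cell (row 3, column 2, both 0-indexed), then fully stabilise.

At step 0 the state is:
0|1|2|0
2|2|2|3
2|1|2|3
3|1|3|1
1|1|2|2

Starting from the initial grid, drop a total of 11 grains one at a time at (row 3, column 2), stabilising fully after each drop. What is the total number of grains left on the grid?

0) 0|1|2|0
2|2|2|3
2|1|2|3
3|1|3|1
1|1|2|2
1) 0|1|2|0
2|2|2|3
2|1|3|3
3|2|0|2
1|1|3|2
2) 0|1|2|0
2|2|2|3
2|1|3|3
3|2|1|2
1|1|3|2
3) 0|1|2|0
2|2|2|3
2|1|3|3
3|2|2|2
1|1|3|2
4) 0|1|2|0
2|2|2|3
2|1|3|3
3|2|3|2
1|1|3|2
5) 0|1|3|1
2|3|0|1
2|2|2|2
3|3|3|1
1|2|1|0
6) 0|1|3|1
2|3|0|1
3|3|3|2
0|1|1|2
2|3|2|0
7) 0|1|3|1
2|3|0|1
3|3|3|2
0|1|2|2
2|3|2|0
8) 0|1|3|1
2|3|0|1
3|3|3|2
0|1|3|2
2|3|2|0
9) 1|2|3|1
0|1|2|1
1|2|1|3
1|3|1|3
2|3|3|0
10) 1|2|3|1
0|1|2|1
1|2|1|3
1|3|2|3
2|3|3|0
11) 1|2|3|1
0|1|2|1
1|2|1|3
1|3|3|3
2|3|3|0

36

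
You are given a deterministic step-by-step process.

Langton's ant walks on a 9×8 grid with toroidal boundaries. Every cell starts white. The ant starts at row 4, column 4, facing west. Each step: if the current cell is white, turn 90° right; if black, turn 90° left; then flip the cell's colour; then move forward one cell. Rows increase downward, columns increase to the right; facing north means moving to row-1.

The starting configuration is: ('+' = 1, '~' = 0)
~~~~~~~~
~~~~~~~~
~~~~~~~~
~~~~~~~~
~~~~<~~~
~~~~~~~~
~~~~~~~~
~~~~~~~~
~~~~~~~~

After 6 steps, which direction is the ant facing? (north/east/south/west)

gen 0: ~~~~~~~~
~~~~~~~~
~~~~~~~~
~~~~~~~~
~~~~<~~~
~~~~~~~~
~~~~~~~~
~~~~~~~~
~~~~~~~~
gen 1: ~~~~~~~~
~~~~~~~~
~~~~~~~~
~~~~^~~~
~~~~+~~~
~~~~~~~~
~~~~~~~~
~~~~~~~~
~~~~~~~~
gen 2: ~~~~~~~~
~~~~~~~~
~~~~~~~~
~~~~+>~~
~~~~+~~~
~~~~~~~~
~~~~~~~~
~~~~~~~~
~~~~~~~~
gen 3: ~~~~~~~~
~~~~~~~~
~~~~~~~~
~~~~++~~
~~~~+v~~
~~~~~~~~
~~~~~~~~
~~~~~~~~
~~~~~~~~
gen 4: ~~~~~~~~
~~~~~~~~
~~~~~~~~
~~~~++~~
~~~~<+~~
~~~~~~~~
~~~~~~~~
~~~~~~~~
~~~~~~~~
gen 5: ~~~~~~~~
~~~~~~~~
~~~~~~~~
~~~~++~~
~~~~~+~~
~~~~v~~~
~~~~~~~~
~~~~~~~~
~~~~~~~~
gen 6: ~~~~~~~~
~~~~~~~~
~~~~~~~~
~~~~++~~
~~~~~+~~
~~~<+~~~
~~~~~~~~
~~~~~~~~
~~~~~~~~

west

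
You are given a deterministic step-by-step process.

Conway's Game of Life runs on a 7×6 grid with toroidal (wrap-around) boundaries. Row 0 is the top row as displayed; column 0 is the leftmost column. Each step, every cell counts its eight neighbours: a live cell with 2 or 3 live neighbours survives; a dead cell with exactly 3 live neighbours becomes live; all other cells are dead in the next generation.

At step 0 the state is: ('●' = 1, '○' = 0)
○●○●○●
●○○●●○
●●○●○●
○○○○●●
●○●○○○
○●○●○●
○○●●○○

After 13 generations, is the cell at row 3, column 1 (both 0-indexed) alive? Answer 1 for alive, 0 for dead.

0) ○●○●○●
●○○●●○
●●○●○●
○○○○●●
●○●○○○
○●○●○●
○○●●○○
1) ●●○○○●
○○○●○○
○●●●○○
○○●●●○
●●●●○○
●●○●●○
○●○●○○
2) ●●○○●○
○○○●●○
○●○○○○
●○○○●○
●○○○○○
○○○○●●
○○○●○○
3) ○○●○●●
●●●●●●
○○○●●●
●●○○○●
●○○○●○
○○○○●●
●○○●○○
4) ○○○○○○
○●○○○○
○○○○○○
○●○●○○
○●○○●○
●○○●●○
●○○●○○
5) ○○○○○○
○○○○○○
○○●○○○
○○●○○○
●●○○●●
●●●●●○
○○○●●●
6) ○○○○●○
○○○○○○
○○○○○○
●○●●○●
○○○○●○
○○○○○○
●●○○○●
7) ●○○○○●
○○○○○○
○○○○○○
○○○●●●
○○○●●●
●○○○○●
●○○○○●
8) ●○○○○●
○○○○○○
○○○○●○
○○○●○●
○○○●○○
○○○○○○
○●○○●○
9) ●○○○○●
○○○○○●
○○○○●○
○○○●○○
○○○○●○
○○○○○○
●○○○○●
10) ○○○○●○
●○○○●●
○○○○●○
○○○●●○
○○○○○○
○○○○○●
●○○○○●
11) ○○○○●○
○○○●●○
○○○○○○
○○○●●○
○○○○●○
●○○○○●
●○○○●●
12) ○○○○○○
○○○●●○
○○○○○○
○○○●●○
○○○●●○
●○○○○○
●○○○●○
13) ○○○●●●
○○○○○○
○○○○○○
○○○●●○
○○○●●●
○○○●●○
○○○○○●

0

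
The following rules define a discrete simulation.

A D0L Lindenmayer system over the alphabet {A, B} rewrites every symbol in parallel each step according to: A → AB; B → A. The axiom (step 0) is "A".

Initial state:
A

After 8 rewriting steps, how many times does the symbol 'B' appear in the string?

21

step 0: A
step 1: AB
step 2: ABA
step 3: ABAAB
step 4: ABAABABA
step 5: ABAABABAABAAB
step 6: ABAABABAABAABABAABABA
step 7: ABAABABAABAABABAABABAABAABABAABAAB
step 8: ABAABABAABAABABAABABAABAABABAABAABABAABABAABAABABAABABA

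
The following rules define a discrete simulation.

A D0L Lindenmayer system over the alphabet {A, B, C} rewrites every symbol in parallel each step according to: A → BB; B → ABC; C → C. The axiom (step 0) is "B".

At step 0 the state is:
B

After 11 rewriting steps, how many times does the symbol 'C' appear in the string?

step 0: B
step 1: ABC
step 2: BBABCC
step 3: ABCABCBBABCCC
step 4: BBABCCBBABCCABCABCBBABCCCC
step 5: ABCABCBBABCCCABCABCBBABCCCBBABCCBBABCCABCABCBBABCCCCC
step 6: BBABCCBBABCCABCABCBBABCCCCBBABCCBBABCCABCABCBBABCCCCABCABCBBABCCCABCABCBBABCCCBBABCCBBABCCABCABCBBABCCCCCC
step 7: ABCABCBBABCCCABCABCBBABCCCBBABCCBBABCCABCABCBBABCCCCCABCAB…CCCABCABCBBABCCCABCABCBBABCCCBBABCCBBABCCABCABCBBABCCCCCCC  (len 213)
step 8: BBABCCBBABCCABCABCBBABCCCCBBABCCBBABCCABCABCBBABCCCCABCABC…CCABCABCBBABCCCABCABCBBABCCCBBABCCBBABCCABCABCBBABCCCCCCCC  (len 426)
step 9: ABCABCBBABCCCABCABCBBABCCCBBABCCBBABCCABCABCBBABCCCCCABCAB…CABCABCBBABCCCABCABCBBABCCCBBABCCBBABCCABCABCBBABCCCCCCCCC  (len 853)
step 10: BBABCCBBABCCABCABCBBABCCCCBBABCCBBABCCABCABCBBABCCCCABCABC…ABCABCBBABCCCABCABCBBABCCCBBABCCBBABCCABCABCBBABCCCCCCCCCC  (len 1706)
step 11: ABCABCBBABCCCABCABCBBABCCCBBABCCBBABCCABCABCBBABCCCCCABCAB…BCABCBBABCCCABCABCBBABCCCBBABCCBBABCCABCABCBBABCCCCCCCCCCC  (len 3413)

1365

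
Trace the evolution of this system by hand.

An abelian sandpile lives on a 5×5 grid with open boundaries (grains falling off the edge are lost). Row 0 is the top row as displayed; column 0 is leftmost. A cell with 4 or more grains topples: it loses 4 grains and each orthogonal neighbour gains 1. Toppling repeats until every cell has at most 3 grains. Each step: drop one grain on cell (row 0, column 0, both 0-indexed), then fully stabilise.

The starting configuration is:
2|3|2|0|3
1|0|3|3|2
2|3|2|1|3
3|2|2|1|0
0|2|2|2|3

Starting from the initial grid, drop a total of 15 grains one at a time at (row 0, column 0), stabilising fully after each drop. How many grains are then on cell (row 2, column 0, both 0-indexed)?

3

t=0: 2|3|2|0|3
1|0|3|3|2
2|3|2|1|3
3|2|2|1|0
0|2|2|2|3
t=1: 3|3|2|0|3
1|0|3|3|2
2|3|2|1|3
3|2|2|1|0
0|2|2|2|3
t=2: 1|0|3|0|3
2|1|3|3|2
2|3|2|1|3
3|2|2|1|0
0|2|2|2|3
t=3: 2|0|3|0|3
2|1|3|3|2
2|3|2|1|3
3|2|2|1|0
0|2|2|2|3
t=4: 3|0|3|0|3
2|1|3|3|2
2|3|2|1|3
3|2|2|1|0
0|2|2|2|3
t=5: 0|1|3|0|3
3|1|3|3|2
2|3|2|1|3
3|2|2|1|0
0|2|2|2|3
t=6: 1|1|3|0|3
3|1|3|3|2
2|3|2|1|3
3|2|2|1|0
0|2|2|2|3
t=7: 2|1|3|0|3
3|1|3|3|2
2|3|2|1|3
3|2|2|1|0
0|2|2|2|3
t=8: 3|1|3|0|3
3|1|3|3|2
2|3|2|1|3
3|2|2|1|0
0|2|2|2|3
t=9: 1|2|3|0|3
0|2|3|3|2
3|3|2|1|3
3|2|2|1|0
0|2|2|2|3
t=10: 2|2|3|0|3
0|2|3|3|2
3|3|2|1|3
3|2|2|1|0
0|2|2|2|3
t=11: 3|2|3|0|3
0|2|3|3|2
3|3|2|1|3
3|2|2|1|0
0|2|2|2|3
t=12: 0|3|3|0|3
1|2|3|3|2
3|3|2|1|3
3|2|2|1|0
0|2|2|2|3
t=13: 1|3|3|0|3
1|2|3|3|2
3|3|2|1|3
3|2|2|1|0
0|2|2|2|3
t=14: 2|3|3|0|3
1|2|3|3|2
3|3|2|1|3
3|2|2|1|0
0|2|2|2|3
t=15: 3|3|3|0|3
1|2|3|3|2
3|3|2|1|3
3|2|2|1|0
0|2|2|2|3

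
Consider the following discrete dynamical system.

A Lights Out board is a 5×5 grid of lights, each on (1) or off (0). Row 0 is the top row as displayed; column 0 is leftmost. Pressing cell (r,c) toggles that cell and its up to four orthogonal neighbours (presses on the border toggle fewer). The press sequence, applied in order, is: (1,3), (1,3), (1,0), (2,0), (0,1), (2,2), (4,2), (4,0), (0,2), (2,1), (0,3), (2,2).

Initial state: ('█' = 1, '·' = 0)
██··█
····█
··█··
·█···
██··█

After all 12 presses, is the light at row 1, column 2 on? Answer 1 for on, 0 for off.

[0] ██··█
····█
··█··
·█···
██··█
[1] ██·██
··██·
··██·
·█···
██··█
[2] ██··█
····█
··█··
·█···
██··█
[3] ·█··█
██··█
█·█··
·█···
██··█
[4] ·█··█
·█··█
·██··
██···
██··█
[5] █·█·█
····█
·██··
██···
██··█
[6] █·█·█
··█·█
···█·
███··
██··█
[7] █·█·█
··█·█
···█·
██···
█·███
[8] █·█·█
··█·█
···█·
·█···
·████
[9] ██·██
····█
···█·
·█···
·████
[10] ██·██
·█··█
████·
·····
·████
[11] ███··
·█·██
████·
·····
·████
[12] ███··
·████
█····
··█··
·████

1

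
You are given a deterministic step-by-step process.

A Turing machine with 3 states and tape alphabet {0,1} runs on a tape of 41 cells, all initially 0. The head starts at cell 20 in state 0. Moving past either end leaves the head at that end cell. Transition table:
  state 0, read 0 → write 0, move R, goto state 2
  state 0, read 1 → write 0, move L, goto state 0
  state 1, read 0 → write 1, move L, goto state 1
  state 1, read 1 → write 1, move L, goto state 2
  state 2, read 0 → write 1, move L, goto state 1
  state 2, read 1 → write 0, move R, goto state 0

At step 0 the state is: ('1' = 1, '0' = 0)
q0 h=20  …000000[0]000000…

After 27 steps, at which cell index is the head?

1

[0] q0 h=20  …000000[0]000000…
[1] q2 h=21  …000000[0]000000…
[2] q1 h=20  …000000[0]100000…
[3] q1 h=19  …000000[0]110000…
[4] q1 h=18  …000000[0]111000…
[5] q1 h=17  …000000[0]111100…
[6] q1 h=16  …000000[0]111110…
[7] q1 h=15  …000000[0]111111…
[8] q1 h=14  …000000[0]111111…
[9] q1 h=13  …000000[0]111111…
[10] q1 h=12  …000000[0]111111…
[11] q1 h=11  …000000[0]111111…
[12] q1 h=10  …000000[0]111111…
[13] q1 h= 9  …000000[0]111111…
[14] q1 h= 8  …000000[0]111111…
[15] q1 h= 7  …000000[0]111111…
[16] q1 h= 6  |000000[0]111111…
[17] q1 h= 5  |00000[0]111111…
[18] q1 h= 4  |0000[0]111111…
[19] q1 h= 3  |000[0]111111…
[20] q1 h= 2  |00[0]111111…
[21] q1 h= 1  |0[0]111111…
[22] q1 h= 0  |[0]111111…
[23] q1 h= 0  |[1]111111…
[24] q2 h= 0  |[1]111111…
[25] q0 h= 1  |0[1]111111…
[26] q0 h= 0  |[0]011111…
[27] q2 h= 1  |0[0]111111…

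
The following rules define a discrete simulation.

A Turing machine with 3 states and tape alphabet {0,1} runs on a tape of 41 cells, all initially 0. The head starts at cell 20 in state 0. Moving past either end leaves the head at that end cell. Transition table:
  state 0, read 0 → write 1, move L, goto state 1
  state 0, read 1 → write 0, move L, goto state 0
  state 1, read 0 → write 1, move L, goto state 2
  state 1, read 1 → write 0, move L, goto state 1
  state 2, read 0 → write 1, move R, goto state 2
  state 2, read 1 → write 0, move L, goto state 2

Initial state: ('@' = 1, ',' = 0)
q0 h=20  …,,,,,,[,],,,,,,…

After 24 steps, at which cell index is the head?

28

gen 0: q0 h=20  …,,,,,,[,],,,,,,…
gen 1: q1 h=19  …,,,,,,[,]@,,,,,…
gen 2: q2 h=18  …,,,,,,[,]@@,,,,…
gen 3: q2 h=19  …,,,,,@[@]@,,,,,…
gen 4: q2 h=18  …,,,,,,[@],@,,,,…
gen 5: q2 h=17  …,,,,,,[,],,@,,,…
gen 6: q2 h=18  …,,,,,@[,],@,,,,…
gen 7: q2 h=19  …,,,,@@[,]@,,,,,…
gen 8: q2 h=20  …,,,@@@[@],,,,,,…
gen 9: q2 h=19  …,,,,@@[@],,,,,,…
gen 10: q2 h=18  …,,,,,@[@],,,,,,…
gen 11: q2 h=17  …,,,,,,[@],,,,,,…
gen 12: q2 h=16  …,,,,,,[,],,,,,,…
gen 13: q2 h=17  …,,,,,@[,],,,,,,…
gen 14: q2 h=18  …,,,,@@[,],,,,,,…
gen 15: q2 h=19  …,,,@@@[,],,,,,,…
gen 16: q2 h=20  …,,@@@@[,],,,,,,…
gen 17: q2 h=21  …,@@@@@[,],,,,,,…
gen 18: q2 h=22  …@@@@@@[,],,,,,,…
gen 19: q2 h=23  …@@@@@@[,],,,,,,…
gen 20: q2 h=24  …@@@@@@[,],,,,,,…
gen 21: q2 h=25  …@@@@@@[,],,,,,,…
gen 22: q2 h=26  …@@@@@@[,],,,,,,…
gen 23: q2 h=27  …@@@@@@[,],,,,,,…
gen 24: q2 h=28  …@@@@@@[,],,,,,,…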